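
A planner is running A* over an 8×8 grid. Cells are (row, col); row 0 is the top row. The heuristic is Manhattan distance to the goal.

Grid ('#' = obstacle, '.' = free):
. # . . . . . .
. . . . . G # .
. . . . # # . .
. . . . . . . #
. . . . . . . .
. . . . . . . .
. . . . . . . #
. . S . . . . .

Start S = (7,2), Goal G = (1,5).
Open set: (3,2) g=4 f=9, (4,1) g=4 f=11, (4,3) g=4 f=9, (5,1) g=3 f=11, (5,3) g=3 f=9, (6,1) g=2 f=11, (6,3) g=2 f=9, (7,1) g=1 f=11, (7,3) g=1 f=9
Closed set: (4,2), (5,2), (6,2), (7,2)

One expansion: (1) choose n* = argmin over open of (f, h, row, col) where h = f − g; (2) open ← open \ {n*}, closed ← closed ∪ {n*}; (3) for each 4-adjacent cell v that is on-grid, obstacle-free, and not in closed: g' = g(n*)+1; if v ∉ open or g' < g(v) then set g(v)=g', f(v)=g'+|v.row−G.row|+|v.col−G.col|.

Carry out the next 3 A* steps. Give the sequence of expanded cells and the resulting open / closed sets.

order=[(3,2) → (2,2) → (1,2)]; open=[(0,2) g=7 f=11, (1,1) g=7 f=11, (1,3) g=7 f=9, (2,1) g=6 f=11, (2,3) g=6 f=9, (3,1) g=5 f=11, (3,3) g=5 f=9, (4,1) g=4 f=11, (4,3) g=4 f=9, (5,1) g=3 f=11, (5,3) g=3 f=9, (6,1) g=2 f=11, (6,3) g=2 f=9, (7,1) g=1 f=11, (7,3) g=1 f=9]; closed=[(1,2), (2,2), (3,2), (4,2), (5,2), (6,2), (7,2)]

step 1: expand (3,2) (f=9, h=5) → closed; open now [(2,2) g=5 f=9, (3,1) g=5 f=11, (3,3) g=5 f=9, (4,1) g=4 f=11, (4,3) g=4 f=9, (5,1) g=3 f=11, (5,3) g=3 f=9, (6,1) g=2 f=11, (6,3) g=2 f=9, (7,1) g=1 f=11, (7,3) g=1 f=9]
step 2: expand (2,2) (f=9, h=4) → closed; open now [(1,2) g=6 f=9, (2,1) g=6 f=11, (2,3) g=6 f=9, (3,1) g=5 f=11, (3,3) g=5 f=9, (4,1) g=4 f=11, (4,3) g=4 f=9, (5,1) g=3 f=11, (5,3) g=3 f=9, (6,1) g=2 f=11, (6,3) g=2 f=9, (7,1) g=1 f=11, (7,3) g=1 f=9]
step 3: expand (1,2) (f=9, h=3) → closed; open now [(0,2) g=7 f=11, (1,1) g=7 f=11, (1,3) g=7 f=9, (2,1) g=6 f=11, (2,3) g=6 f=9, (3,1) g=5 f=11, (3,3) g=5 f=9, (4,1) g=4 f=11, (4,3) g=4 f=9, (5,1) g=3 f=11, (5,3) g=3 f=9, (6,1) g=2 f=11, (6,3) g=2 f=9, (7,1) g=1 f=11, (7,3) g=1 f=9]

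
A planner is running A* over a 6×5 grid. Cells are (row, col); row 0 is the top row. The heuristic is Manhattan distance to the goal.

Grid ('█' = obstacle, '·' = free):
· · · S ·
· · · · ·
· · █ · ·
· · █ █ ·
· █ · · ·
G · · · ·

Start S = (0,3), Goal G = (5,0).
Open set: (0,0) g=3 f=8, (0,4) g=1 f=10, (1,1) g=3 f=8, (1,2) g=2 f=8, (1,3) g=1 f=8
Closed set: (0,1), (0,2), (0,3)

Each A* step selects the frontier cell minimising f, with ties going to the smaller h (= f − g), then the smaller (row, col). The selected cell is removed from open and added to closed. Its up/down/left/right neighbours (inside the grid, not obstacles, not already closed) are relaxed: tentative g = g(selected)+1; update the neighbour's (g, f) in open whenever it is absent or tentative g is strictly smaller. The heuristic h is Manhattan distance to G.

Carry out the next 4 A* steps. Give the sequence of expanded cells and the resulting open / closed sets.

order=[(0,0) → (1,0) → (2,0) → (3,0)]; open=[(0,4) g=1 f=10, (1,1) g=3 f=8, (1,2) g=2 f=8, (1,3) g=1 f=8, (2,1) g=6 f=10, (3,1) g=7 f=10, (4,0) g=7 f=8]; closed=[(0,0), (0,1), (0,2), (0,3), (1,0), (2,0), (3,0)]

step 1: expand (0,0) (f=8, h=5) → closed; open now [(0,4) g=1 f=10, (1,0) g=4 f=8, (1,1) g=3 f=8, (1,2) g=2 f=8, (1,3) g=1 f=8]
step 2: expand (1,0) (f=8, h=4) → closed; open now [(0,4) g=1 f=10, (1,1) g=3 f=8, (1,2) g=2 f=8, (1,3) g=1 f=8, (2,0) g=5 f=8]
step 3: expand (2,0) (f=8, h=3) → closed; open now [(0,4) g=1 f=10, (1,1) g=3 f=8, (1,2) g=2 f=8, (1,3) g=1 f=8, (2,1) g=6 f=10, (3,0) g=6 f=8]
step 4: expand (3,0) (f=8, h=2) → closed; open now [(0,4) g=1 f=10, (1,1) g=3 f=8, (1,2) g=2 f=8, (1,3) g=1 f=8, (2,1) g=6 f=10, (3,1) g=7 f=10, (4,0) g=7 f=8]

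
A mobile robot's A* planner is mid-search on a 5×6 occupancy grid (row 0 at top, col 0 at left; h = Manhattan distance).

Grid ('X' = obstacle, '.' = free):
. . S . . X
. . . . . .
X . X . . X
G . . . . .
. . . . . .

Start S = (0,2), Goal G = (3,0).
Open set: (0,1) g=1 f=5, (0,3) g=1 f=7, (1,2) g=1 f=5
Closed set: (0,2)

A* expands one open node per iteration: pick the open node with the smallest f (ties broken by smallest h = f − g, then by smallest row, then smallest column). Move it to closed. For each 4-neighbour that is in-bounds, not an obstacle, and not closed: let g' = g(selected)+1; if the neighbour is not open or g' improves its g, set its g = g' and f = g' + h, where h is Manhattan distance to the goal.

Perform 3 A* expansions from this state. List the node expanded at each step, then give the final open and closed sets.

order=[(0,1) → (0,0) → (1,0)]; open=[(0,3) g=1 f=7, (1,1) g=2 f=5, (1,2) g=1 f=5]; closed=[(0,0), (0,1), (0,2), (1,0)]

step 1: expand (0,1) (f=5, h=4) → closed; open now [(0,0) g=2 f=5, (0,3) g=1 f=7, (1,1) g=2 f=5, (1,2) g=1 f=5]
step 2: expand (0,0) (f=5, h=3) → closed; open now [(0,3) g=1 f=7, (1,0) g=3 f=5, (1,1) g=2 f=5, (1,2) g=1 f=5]
step 3: expand (1,0) (f=5, h=2) → closed; open now [(0,3) g=1 f=7, (1,1) g=2 f=5, (1,2) g=1 f=5]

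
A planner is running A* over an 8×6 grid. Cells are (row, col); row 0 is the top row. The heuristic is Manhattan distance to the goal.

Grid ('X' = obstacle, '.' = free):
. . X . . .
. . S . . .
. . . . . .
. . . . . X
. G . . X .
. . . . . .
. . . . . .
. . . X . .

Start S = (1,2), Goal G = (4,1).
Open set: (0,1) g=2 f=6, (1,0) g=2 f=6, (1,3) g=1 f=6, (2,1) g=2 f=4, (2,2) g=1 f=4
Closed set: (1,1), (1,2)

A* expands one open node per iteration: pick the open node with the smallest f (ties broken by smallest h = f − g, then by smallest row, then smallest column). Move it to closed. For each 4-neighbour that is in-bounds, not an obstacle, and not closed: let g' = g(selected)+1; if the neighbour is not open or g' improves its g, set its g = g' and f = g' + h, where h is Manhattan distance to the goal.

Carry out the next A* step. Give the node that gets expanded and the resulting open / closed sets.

step 1: expand (2,1) (f=4, h=2) → closed; open now [(0,1) g=2 f=6, (1,0) g=2 f=6, (1,3) g=1 f=6, (2,0) g=3 f=6, (2,2) g=1 f=4, (3,1) g=3 f=4]

expanded=(2,1); open=[(0,1) g=2 f=6, (1,0) g=2 f=6, (1,3) g=1 f=6, (2,0) g=3 f=6, (2,2) g=1 f=4, (3,1) g=3 f=4]; closed=[(1,1), (1,2), (2,1)]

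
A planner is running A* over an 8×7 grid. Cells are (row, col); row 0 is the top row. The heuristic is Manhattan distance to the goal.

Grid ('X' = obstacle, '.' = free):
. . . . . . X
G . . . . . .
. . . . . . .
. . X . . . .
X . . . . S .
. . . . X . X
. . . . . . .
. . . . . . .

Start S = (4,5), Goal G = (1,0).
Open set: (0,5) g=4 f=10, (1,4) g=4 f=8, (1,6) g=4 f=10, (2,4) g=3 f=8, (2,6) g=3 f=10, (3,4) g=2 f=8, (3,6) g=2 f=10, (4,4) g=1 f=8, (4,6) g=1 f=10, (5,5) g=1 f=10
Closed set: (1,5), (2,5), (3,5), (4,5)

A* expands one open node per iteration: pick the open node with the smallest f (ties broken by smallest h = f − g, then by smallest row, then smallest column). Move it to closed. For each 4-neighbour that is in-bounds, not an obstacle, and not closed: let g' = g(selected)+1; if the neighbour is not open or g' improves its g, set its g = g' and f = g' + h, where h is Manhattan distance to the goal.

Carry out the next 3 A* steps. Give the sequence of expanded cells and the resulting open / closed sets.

order=[(1,4) → (1,3) → (1,2)]; open=[(0,2) g=7 f=10, (0,3) g=6 f=10, (0,4) g=5 f=10, (0,5) g=4 f=10, (1,1) g=7 f=8, (1,6) g=4 f=10, (2,2) g=7 f=10, (2,3) g=6 f=10, (2,4) g=3 f=8, (2,6) g=3 f=10, (3,4) g=2 f=8, (3,6) g=2 f=10, (4,4) g=1 f=8, (4,6) g=1 f=10, (5,5) g=1 f=10]; closed=[(1,2), (1,3), (1,4), (1,5), (2,5), (3,5), (4,5)]

step 1: expand (1,4) (f=8, h=4) → closed; open now [(0,4) g=5 f=10, (0,5) g=4 f=10, (1,3) g=5 f=8, (1,6) g=4 f=10, (2,4) g=3 f=8, (2,6) g=3 f=10, (3,4) g=2 f=8, (3,6) g=2 f=10, (4,4) g=1 f=8, (4,6) g=1 f=10, (5,5) g=1 f=10]
step 2: expand (1,3) (f=8, h=3) → closed; open now [(0,3) g=6 f=10, (0,4) g=5 f=10, (0,5) g=4 f=10, (1,2) g=6 f=8, (1,6) g=4 f=10, (2,3) g=6 f=10, (2,4) g=3 f=8, (2,6) g=3 f=10, (3,4) g=2 f=8, (3,6) g=2 f=10, (4,4) g=1 f=8, (4,6) g=1 f=10, (5,5) g=1 f=10]
step 3: expand (1,2) (f=8, h=2) → closed; open now [(0,2) g=7 f=10, (0,3) g=6 f=10, (0,4) g=5 f=10, (0,5) g=4 f=10, (1,1) g=7 f=8, (1,6) g=4 f=10, (2,2) g=7 f=10, (2,3) g=6 f=10, (2,4) g=3 f=8, (2,6) g=3 f=10, (3,4) g=2 f=8, (3,6) g=2 f=10, (4,4) g=1 f=8, (4,6) g=1 f=10, (5,5) g=1 f=10]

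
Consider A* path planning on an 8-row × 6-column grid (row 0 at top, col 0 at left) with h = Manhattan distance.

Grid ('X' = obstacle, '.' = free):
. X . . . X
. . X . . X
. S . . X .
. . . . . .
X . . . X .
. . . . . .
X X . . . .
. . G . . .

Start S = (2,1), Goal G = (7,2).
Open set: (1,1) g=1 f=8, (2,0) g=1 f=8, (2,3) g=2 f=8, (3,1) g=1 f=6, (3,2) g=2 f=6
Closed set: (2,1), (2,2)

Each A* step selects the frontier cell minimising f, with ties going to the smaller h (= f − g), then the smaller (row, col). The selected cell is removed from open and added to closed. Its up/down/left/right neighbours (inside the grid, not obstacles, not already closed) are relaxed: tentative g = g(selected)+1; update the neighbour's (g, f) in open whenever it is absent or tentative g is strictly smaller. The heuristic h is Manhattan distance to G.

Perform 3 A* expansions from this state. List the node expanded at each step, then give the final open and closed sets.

order=[(3,2) → (4,2) → (5,2)]; open=[(1,1) g=1 f=8, (2,0) g=1 f=8, (2,3) g=2 f=8, (3,1) g=1 f=6, (3,3) g=3 f=8, (4,1) g=4 f=8, (4,3) g=4 f=8, (5,1) g=5 f=8, (5,3) g=5 f=8, (6,2) g=5 f=6]; closed=[(2,1), (2,2), (3,2), (4,2), (5,2)]

step 1: expand (3,2) (f=6, h=4) → closed; open now [(1,1) g=1 f=8, (2,0) g=1 f=8, (2,3) g=2 f=8, (3,1) g=1 f=6, (3,3) g=3 f=8, (4,2) g=3 f=6]
step 2: expand (4,2) (f=6, h=3) → closed; open now [(1,1) g=1 f=8, (2,0) g=1 f=8, (2,3) g=2 f=8, (3,1) g=1 f=6, (3,3) g=3 f=8, (4,1) g=4 f=8, (4,3) g=4 f=8, (5,2) g=4 f=6]
step 3: expand (5,2) (f=6, h=2) → closed; open now [(1,1) g=1 f=8, (2,0) g=1 f=8, (2,3) g=2 f=8, (3,1) g=1 f=6, (3,3) g=3 f=8, (4,1) g=4 f=8, (4,3) g=4 f=8, (5,1) g=5 f=8, (5,3) g=5 f=8, (6,2) g=5 f=6]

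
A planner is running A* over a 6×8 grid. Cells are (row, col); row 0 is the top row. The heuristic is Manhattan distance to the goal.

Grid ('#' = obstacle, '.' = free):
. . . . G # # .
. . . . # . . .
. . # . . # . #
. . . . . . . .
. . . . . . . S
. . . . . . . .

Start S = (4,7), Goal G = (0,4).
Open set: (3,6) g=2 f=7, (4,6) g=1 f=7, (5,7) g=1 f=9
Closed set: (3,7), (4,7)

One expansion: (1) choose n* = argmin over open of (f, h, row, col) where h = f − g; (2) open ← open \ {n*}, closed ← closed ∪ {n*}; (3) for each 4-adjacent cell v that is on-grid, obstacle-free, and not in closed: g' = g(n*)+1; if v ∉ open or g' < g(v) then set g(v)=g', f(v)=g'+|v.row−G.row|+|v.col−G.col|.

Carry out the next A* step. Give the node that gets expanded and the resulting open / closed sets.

expanded=(3,6); open=[(2,6) g=3 f=7, (3,5) g=3 f=7, (4,6) g=1 f=7, (5,7) g=1 f=9]; closed=[(3,6), (3,7), (4,7)]

step 1: expand (3,6) (f=7, h=5) → closed; open now [(2,6) g=3 f=7, (3,5) g=3 f=7, (4,6) g=1 f=7, (5,7) g=1 f=9]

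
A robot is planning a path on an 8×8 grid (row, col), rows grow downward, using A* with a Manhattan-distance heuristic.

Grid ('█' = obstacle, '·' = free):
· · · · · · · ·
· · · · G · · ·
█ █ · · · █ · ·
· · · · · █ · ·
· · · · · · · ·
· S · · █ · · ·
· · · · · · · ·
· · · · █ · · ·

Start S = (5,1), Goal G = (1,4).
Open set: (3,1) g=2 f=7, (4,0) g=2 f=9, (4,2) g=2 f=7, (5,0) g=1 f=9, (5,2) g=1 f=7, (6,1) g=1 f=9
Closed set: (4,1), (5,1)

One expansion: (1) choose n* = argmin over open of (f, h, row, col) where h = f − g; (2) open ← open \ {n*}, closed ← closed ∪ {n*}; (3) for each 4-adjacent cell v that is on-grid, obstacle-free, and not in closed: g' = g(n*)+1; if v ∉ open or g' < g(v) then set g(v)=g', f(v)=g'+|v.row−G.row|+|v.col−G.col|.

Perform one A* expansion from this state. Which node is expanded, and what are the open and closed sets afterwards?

expanded=(3,1); open=[(3,0) g=3 f=9, (3,2) g=3 f=7, (4,0) g=2 f=9, (4,2) g=2 f=7, (5,0) g=1 f=9, (5,2) g=1 f=7, (6,1) g=1 f=9]; closed=[(3,1), (4,1), (5,1)]

step 1: expand (3,1) (f=7, h=5) → closed; open now [(3,0) g=3 f=9, (3,2) g=3 f=7, (4,0) g=2 f=9, (4,2) g=2 f=7, (5,0) g=1 f=9, (5,2) g=1 f=7, (6,1) g=1 f=9]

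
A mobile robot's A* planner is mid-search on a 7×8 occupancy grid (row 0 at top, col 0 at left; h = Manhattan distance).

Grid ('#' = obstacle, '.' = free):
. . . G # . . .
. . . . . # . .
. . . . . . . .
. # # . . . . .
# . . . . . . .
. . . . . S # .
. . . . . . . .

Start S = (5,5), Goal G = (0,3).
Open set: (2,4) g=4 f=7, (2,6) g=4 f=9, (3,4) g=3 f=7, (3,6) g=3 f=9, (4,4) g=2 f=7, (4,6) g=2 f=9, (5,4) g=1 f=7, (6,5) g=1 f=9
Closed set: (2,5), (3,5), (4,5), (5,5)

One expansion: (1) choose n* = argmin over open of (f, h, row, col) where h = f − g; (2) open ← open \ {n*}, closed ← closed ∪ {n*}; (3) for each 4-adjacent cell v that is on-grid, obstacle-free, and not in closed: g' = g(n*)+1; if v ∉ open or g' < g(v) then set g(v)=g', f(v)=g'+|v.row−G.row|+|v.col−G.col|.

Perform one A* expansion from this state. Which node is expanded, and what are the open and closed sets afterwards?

step 1: expand (2,4) (f=7, h=3) → closed; open now [(1,4) g=5 f=7, (2,3) g=5 f=7, (2,6) g=4 f=9, (3,4) g=3 f=7, (3,6) g=3 f=9, (4,4) g=2 f=7, (4,6) g=2 f=9, (5,4) g=1 f=7, (6,5) g=1 f=9]

expanded=(2,4); open=[(1,4) g=5 f=7, (2,3) g=5 f=7, (2,6) g=4 f=9, (3,4) g=3 f=7, (3,6) g=3 f=9, (4,4) g=2 f=7, (4,6) g=2 f=9, (5,4) g=1 f=7, (6,5) g=1 f=9]; closed=[(2,4), (2,5), (3,5), (4,5), (5,5)]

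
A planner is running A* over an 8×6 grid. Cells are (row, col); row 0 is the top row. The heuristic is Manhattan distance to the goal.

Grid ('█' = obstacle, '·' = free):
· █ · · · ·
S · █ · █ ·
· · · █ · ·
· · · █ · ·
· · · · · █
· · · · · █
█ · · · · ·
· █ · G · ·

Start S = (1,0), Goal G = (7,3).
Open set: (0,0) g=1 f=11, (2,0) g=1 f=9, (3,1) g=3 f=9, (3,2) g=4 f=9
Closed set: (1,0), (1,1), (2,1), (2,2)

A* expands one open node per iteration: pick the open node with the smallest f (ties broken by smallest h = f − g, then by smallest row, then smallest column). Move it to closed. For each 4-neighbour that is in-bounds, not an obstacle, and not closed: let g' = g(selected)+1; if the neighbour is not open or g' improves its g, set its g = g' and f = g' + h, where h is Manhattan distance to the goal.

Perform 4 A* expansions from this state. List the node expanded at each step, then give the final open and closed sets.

step 1: expand (3,2) (f=9, h=5) → closed; open now [(0,0) g=1 f=11, (2,0) g=1 f=9, (3,1) g=3 f=9, (4,2) g=5 f=9]
step 2: expand (4,2) (f=9, h=4) → closed; open now [(0,0) g=1 f=11, (2,0) g=1 f=9, (3,1) g=3 f=9, (4,1) g=6 f=11, (4,3) g=6 f=9, (5,2) g=6 f=9]
step 3: expand (4,3) (f=9, h=3) → closed; open now [(0,0) g=1 f=11, (2,0) g=1 f=9, (3,1) g=3 f=9, (4,1) g=6 f=11, (4,4) g=7 f=11, (5,2) g=6 f=9, (5,3) g=7 f=9]
step 4: expand (5,3) (f=9, h=2) → closed; open now [(0,0) g=1 f=11, (2,0) g=1 f=9, (3,1) g=3 f=9, (4,1) g=6 f=11, (4,4) g=7 f=11, (5,2) g=6 f=9, (5,4) g=8 f=11, (6,3) g=8 f=9]

order=[(3,2) → (4,2) → (4,3) → (5,3)]; open=[(0,0) g=1 f=11, (2,0) g=1 f=9, (3,1) g=3 f=9, (4,1) g=6 f=11, (4,4) g=7 f=11, (5,2) g=6 f=9, (5,4) g=8 f=11, (6,3) g=8 f=9]; closed=[(1,0), (1,1), (2,1), (2,2), (3,2), (4,2), (4,3), (5,3)]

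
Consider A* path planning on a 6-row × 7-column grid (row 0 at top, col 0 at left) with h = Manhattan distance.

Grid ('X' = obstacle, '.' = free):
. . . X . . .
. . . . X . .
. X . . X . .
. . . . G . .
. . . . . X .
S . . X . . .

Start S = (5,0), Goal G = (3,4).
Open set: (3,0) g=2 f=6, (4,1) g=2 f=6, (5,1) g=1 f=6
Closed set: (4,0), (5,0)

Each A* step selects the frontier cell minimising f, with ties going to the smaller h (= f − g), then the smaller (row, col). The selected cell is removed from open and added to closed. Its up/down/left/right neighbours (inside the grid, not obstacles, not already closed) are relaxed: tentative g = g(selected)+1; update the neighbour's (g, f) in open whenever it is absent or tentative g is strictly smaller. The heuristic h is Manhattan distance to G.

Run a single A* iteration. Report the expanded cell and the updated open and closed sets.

step 1: expand (3,0) (f=6, h=4) → closed; open now [(2,0) g=3 f=8, (3,1) g=3 f=6, (4,1) g=2 f=6, (5,1) g=1 f=6]

expanded=(3,0); open=[(2,0) g=3 f=8, (3,1) g=3 f=6, (4,1) g=2 f=6, (5,1) g=1 f=6]; closed=[(3,0), (4,0), (5,0)]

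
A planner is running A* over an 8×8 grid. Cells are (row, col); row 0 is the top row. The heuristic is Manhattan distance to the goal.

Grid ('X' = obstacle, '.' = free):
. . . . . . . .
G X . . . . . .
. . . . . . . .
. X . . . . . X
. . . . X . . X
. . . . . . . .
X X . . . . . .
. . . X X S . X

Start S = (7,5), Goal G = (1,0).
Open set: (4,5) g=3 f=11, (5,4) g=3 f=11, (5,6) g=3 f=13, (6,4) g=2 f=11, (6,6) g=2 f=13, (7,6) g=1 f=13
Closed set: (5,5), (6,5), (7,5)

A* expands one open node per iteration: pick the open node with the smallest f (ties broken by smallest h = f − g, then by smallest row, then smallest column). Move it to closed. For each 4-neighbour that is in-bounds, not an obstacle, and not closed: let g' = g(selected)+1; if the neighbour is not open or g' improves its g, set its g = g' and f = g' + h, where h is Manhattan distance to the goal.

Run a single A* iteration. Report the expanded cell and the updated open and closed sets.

expanded=(4,5); open=[(3,5) g=4 f=11, (4,6) g=4 f=13, (5,4) g=3 f=11, (5,6) g=3 f=13, (6,4) g=2 f=11, (6,6) g=2 f=13, (7,6) g=1 f=13]; closed=[(4,5), (5,5), (6,5), (7,5)]

step 1: expand (4,5) (f=11, h=8) → closed; open now [(3,5) g=4 f=11, (4,6) g=4 f=13, (5,4) g=3 f=11, (5,6) g=3 f=13, (6,4) g=2 f=11, (6,6) g=2 f=13, (7,6) g=1 f=13]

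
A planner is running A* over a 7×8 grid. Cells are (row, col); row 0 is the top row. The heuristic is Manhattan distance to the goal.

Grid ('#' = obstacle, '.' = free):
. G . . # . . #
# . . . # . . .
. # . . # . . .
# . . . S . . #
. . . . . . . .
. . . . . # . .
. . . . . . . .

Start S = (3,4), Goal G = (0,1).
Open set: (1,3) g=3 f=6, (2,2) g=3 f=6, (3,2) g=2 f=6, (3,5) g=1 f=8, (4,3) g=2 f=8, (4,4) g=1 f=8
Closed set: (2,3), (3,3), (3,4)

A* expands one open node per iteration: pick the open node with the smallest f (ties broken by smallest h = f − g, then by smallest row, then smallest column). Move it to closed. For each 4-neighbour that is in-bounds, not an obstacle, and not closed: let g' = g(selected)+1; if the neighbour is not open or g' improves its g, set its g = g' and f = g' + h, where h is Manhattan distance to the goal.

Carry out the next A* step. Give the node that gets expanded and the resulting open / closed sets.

step 1: expand (1,3) (f=6, h=3) → closed; open now [(0,3) g=4 f=6, (1,2) g=4 f=6, (2,2) g=3 f=6, (3,2) g=2 f=6, (3,5) g=1 f=8, (4,3) g=2 f=8, (4,4) g=1 f=8]

expanded=(1,3); open=[(0,3) g=4 f=6, (1,2) g=4 f=6, (2,2) g=3 f=6, (3,2) g=2 f=6, (3,5) g=1 f=8, (4,3) g=2 f=8, (4,4) g=1 f=8]; closed=[(1,3), (2,3), (3,3), (3,4)]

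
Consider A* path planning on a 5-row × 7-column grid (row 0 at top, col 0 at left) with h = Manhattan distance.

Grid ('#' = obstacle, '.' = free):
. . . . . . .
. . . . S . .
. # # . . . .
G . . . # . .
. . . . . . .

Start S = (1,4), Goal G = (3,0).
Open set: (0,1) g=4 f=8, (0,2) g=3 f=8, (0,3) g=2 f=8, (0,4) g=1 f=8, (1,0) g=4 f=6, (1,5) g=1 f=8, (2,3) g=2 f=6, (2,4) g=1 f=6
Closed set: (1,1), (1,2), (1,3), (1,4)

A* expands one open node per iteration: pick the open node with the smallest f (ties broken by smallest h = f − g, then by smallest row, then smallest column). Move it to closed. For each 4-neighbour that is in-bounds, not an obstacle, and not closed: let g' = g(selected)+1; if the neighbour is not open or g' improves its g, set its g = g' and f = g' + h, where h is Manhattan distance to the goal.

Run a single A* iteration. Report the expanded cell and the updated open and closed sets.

step 1: expand (1,0) (f=6, h=2) → closed; open now [(0,0) g=5 f=8, (0,1) g=4 f=8, (0,2) g=3 f=8, (0,3) g=2 f=8, (0,4) g=1 f=8, (1,5) g=1 f=8, (2,0) g=5 f=6, (2,3) g=2 f=6, (2,4) g=1 f=6]

expanded=(1,0); open=[(0,0) g=5 f=8, (0,1) g=4 f=8, (0,2) g=3 f=8, (0,3) g=2 f=8, (0,4) g=1 f=8, (1,5) g=1 f=8, (2,0) g=5 f=6, (2,3) g=2 f=6, (2,4) g=1 f=6]; closed=[(1,0), (1,1), (1,2), (1,3), (1,4)]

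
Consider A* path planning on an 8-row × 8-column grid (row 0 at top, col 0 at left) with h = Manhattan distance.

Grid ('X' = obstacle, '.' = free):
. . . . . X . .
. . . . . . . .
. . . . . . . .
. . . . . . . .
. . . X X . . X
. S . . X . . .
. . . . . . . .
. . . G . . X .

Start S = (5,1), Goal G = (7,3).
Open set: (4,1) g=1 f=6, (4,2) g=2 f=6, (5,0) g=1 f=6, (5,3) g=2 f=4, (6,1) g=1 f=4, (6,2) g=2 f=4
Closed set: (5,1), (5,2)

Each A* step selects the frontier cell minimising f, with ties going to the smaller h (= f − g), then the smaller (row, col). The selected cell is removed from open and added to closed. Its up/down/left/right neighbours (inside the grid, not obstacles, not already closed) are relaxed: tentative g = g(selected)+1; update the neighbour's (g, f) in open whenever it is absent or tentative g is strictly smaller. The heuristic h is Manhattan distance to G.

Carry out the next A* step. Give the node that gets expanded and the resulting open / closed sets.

expanded=(5,3); open=[(4,1) g=1 f=6, (4,2) g=2 f=6, (5,0) g=1 f=6, (6,1) g=1 f=4, (6,2) g=2 f=4, (6,3) g=3 f=4]; closed=[(5,1), (5,2), (5,3)]

step 1: expand (5,3) (f=4, h=2) → closed; open now [(4,1) g=1 f=6, (4,2) g=2 f=6, (5,0) g=1 f=6, (6,1) g=1 f=4, (6,2) g=2 f=4, (6,3) g=3 f=4]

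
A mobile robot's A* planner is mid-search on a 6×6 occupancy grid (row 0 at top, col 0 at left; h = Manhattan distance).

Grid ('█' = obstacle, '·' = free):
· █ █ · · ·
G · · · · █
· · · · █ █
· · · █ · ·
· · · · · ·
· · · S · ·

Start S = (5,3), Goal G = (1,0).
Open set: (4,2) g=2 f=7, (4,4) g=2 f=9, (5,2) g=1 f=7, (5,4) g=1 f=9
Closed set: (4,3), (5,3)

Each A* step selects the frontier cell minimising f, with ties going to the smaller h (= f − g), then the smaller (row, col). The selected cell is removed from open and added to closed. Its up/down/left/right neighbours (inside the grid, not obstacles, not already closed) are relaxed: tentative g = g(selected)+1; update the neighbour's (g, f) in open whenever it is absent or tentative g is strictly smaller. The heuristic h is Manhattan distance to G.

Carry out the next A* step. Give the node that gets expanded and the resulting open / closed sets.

expanded=(4,2); open=[(3,2) g=3 f=7, (4,1) g=3 f=7, (4,4) g=2 f=9, (5,2) g=1 f=7, (5,4) g=1 f=9]; closed=[(4,2), (4,3), (5,3)]

step 1: expand (4,2) (f=7, h=5) → closed; open now [(3,2) g=3 f=7, (4,1) g=3 f=7, (4,4) g=2 f=9, (5,2) g=1 f=7, (5,4) g=1 f=9]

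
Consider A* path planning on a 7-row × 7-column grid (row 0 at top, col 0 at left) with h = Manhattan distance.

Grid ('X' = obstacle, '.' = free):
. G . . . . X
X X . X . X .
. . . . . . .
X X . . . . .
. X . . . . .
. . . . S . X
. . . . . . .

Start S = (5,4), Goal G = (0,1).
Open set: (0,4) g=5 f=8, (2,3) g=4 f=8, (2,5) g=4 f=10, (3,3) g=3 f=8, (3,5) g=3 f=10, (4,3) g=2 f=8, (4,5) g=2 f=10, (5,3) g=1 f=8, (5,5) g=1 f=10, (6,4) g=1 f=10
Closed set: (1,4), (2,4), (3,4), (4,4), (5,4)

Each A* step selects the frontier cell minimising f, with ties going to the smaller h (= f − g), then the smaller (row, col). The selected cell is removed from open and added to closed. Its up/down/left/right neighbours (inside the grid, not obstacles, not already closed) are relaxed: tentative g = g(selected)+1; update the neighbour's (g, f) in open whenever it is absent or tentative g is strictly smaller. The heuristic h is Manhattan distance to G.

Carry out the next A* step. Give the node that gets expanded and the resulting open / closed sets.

step 1: expand (0,4) (f=8, h=3) → closed; open now [(0,3) g=6 f=8, (0,5) g=6 f=10, (2,3) g=4 f=8, (2,5) g=4 f=10, (3,3) g=3 f=8, (3,5) g=3 f=10, (4,3) g=2 f=8, (4,5) g=2 f=10, (5,3) g=1 f=8, (5,5) g=1 f=10, (6,4) g=1 f=10]

expanded=(0,4); open=[(0,3) g=6 f=8, (0,5) g=6 f=10, (2,3) g=4 f=8, (2,5) g=4 f=10, (3,3) g=3 f=8, (3,5) g=3 f=10, (4,3) g=2 f=8, (4,5) g=2 f=10, (5,3) g=1 f=8, (5,5) g=1 f=10, (6,4) g=1 f=10]; closed=[(0,4), (1,4), (2,4), (3,4), (4,4), (5,4)]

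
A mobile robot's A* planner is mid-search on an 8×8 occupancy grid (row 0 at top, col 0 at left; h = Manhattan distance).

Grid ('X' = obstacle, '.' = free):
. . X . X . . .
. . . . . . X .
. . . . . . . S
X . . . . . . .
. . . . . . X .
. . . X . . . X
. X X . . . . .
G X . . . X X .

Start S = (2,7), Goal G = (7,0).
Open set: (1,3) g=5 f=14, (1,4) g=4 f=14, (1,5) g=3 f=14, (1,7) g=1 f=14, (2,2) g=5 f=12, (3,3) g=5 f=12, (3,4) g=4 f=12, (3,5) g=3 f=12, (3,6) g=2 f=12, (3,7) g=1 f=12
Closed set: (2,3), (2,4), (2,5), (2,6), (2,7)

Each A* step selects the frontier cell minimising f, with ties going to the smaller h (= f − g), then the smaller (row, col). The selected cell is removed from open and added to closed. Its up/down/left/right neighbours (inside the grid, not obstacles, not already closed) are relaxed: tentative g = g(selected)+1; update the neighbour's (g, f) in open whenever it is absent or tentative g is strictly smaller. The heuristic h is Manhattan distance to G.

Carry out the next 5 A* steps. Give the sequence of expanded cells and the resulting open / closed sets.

step 1: expand (2,2) (f=12, h=7) → closed; open now [(1,2) g=6 f=14, (1,3) g=5 f=14, (1,4) g=4 f=14, (1,5) g=3 f=14, (1,7) g=1 f=14, (2,1) g=6 f=12, (3,2) g=6 f=12, (3,3) g=5 f=12, (3,4) g=4 f=12, (3,5) g=3 f=12, (3,6) g=2 f=12, (3,7) g=1 f=12]
step 2: expand (2,1) (f=12, h=6) → closed; open now [(1,1) g=7 f=14, (1,2) g=6 f=14, (1,3) g=5 f=14, (1,4) g=4 f=14, (1,5) g=3 f=14, (1,7) g=1 f=14, (2,0) g=7 f=12, (3,1) g=7 f=12, (3,2) g=6 f=12, (3,3) g=5 f=12, (3,4) g=4 f=12, (3,5) g=3 f=12, (3,6) g=2 f=12, (3,7) g=1 f=12]
step 3: expand (2,0) (f=12, h=5) → closed; open now [(1,0) g=8 f=14, (1,1) g=7 f=14, (1,2) g=6 f=14, (1,3) g=5 f=14, (1,4) g=4 f=14, (1,5) g=3 f=14, (1,7) g=1 f=14, (3,1) g=7 f=12, (3,2) g=6 f=12, (3,3) g=5 f=12, (3,4) g=4 f=12, (3,5) g=3 f=12, (3,6) g=2 f=12, (3,7) g=1 f=12]
step 4: expand (3,1) (f=12, h=5) → closed; open now [(1,0) g=8 f=14, (1,1) g=7 f=14, (1,2) g=6 f=14, (1,3) g=5 f=14, (1,4) g=4 f=14, (1,5) g=3 f=14, (1,7) g=1 f=14, (3,2) g=6 f=12, (3,3) g=5 f=12, (3,4) g=4 f=12, (3,5) g=3 f=12, (3,6) g=2 f=12, (3,7) g=1 f=12, (4,1) g=8 f=12]
step 5: expand (4,1) (f=12, h=4) → closed; open now [(1,0) g=8 f=14, (1,1) g=7 f=14, (1,2) g=6 f=14, (1,3) g=5 f=14, (1,4) g=4 f=14, (1,5) g=3 f=14, (1,7) g=1 f=14, (3,2) g=6 f=12, (3,3) g=5 f=12, (3,4) g=4 f=12, (3,5) g=3 f=12, (3,6) g=2 f=12, (3,7) g=1 f=12, (4,0) g=9 f=12, (4,2) g=9 f=14, (5,1) g=9 f=12]

order=[(2,2) → (2,1) → (2,0) → (3,1) → (4,1)]; open=[(1,0) g=8 f=14, (1,1) g=7 f=14, (1,2) g=6 f=14, (1,3) g=5 f=14, (1,4) g=4 f=14, (1,5) g=3 f=14, (1,7) g=1 f=14, (3,2) g=6 f=12, (3,3) g=5 f=12, (3,4) g=4 f=12, (3,5) g=3 f=12, (3,6) g=2 f=12, (3,7) g=1 f=12, (4,0) g=9 f=12, (4,2) g=9 f=14, (5,1) g=9 f=12]; closed=[(2,0), (2,1), (2,2), (2,3), (2,4), (2,5), (2,6), (2,7), (3,1), (4,1)]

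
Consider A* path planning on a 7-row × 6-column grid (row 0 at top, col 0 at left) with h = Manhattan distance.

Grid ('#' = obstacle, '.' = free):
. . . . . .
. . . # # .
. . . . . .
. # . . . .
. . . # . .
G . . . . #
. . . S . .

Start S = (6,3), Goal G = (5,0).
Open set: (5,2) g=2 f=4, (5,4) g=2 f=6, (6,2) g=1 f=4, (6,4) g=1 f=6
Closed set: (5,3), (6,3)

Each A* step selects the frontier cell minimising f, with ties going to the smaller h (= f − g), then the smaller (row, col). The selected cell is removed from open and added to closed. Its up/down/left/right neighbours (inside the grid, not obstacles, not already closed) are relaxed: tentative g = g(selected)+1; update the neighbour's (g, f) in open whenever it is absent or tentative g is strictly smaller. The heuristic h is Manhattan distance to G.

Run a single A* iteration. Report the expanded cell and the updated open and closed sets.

step 1: expand (5,2) (f=4, h=2) → closed; open now [(4,2) g=3 f=6, (5,1) g=3 f=4, (5,4) g=2 f=6, (6,2) g=1 f=4, (6,4) g=1 f=6]

expanded=(5,2); open=[(4,2) g=3 f=6, (5,1) g=3 f=4, (5,4) g=2 f=6, (6,2) g=1 f=4, (6,4) g=1 f=6]; closed=[(5,2), (5,3), (6,3)]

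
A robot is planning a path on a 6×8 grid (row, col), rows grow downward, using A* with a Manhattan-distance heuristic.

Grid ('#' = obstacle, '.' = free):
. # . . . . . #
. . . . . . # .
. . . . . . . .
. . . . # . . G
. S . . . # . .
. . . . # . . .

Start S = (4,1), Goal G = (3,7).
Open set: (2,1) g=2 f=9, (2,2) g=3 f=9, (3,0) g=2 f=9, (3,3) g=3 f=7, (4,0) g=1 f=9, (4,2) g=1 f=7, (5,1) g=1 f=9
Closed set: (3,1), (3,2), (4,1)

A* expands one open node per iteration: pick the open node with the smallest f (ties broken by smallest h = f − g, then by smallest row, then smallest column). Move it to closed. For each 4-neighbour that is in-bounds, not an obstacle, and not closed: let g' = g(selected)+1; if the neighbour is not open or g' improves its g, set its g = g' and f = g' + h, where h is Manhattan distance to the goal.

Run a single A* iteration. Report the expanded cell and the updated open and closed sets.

expanded=(3,3); open=[(2,1) g=2 f=9, (2,2) g=3 f=9, (2,3) g=4 f=9, (3,0) g=2 f=9, (4,0) g=1 f=9, (4,2) g=1 f=7, (4,3) g=4 f=9, (5,1) g=1 f=9]; closed=[(3,1), (3,2), (3,3), (4,1)]

step 1: expand (3,3) (f=7, h=4) → closed; open now [(2,1) g=2 f=9, (2,2) g=3 f=9, (2,3) g=4 f=9, (3,0) g=2 f=9, (4,0) g=1 f=9, (4,2) g=1 f=7, (4,3) g=4 f=9, (5,1) g=1 f=9]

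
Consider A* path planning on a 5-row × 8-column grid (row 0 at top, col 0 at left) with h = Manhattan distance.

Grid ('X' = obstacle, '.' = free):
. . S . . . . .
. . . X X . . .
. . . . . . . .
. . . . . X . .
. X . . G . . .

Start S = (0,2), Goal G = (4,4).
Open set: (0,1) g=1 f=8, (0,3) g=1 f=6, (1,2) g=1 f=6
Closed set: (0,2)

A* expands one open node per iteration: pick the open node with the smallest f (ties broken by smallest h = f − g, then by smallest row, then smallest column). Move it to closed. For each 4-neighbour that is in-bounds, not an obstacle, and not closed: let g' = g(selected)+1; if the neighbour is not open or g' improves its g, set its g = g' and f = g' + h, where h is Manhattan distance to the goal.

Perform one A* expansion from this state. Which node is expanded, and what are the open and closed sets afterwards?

expanded=(0,3); open=[(0,1) g=1 f=8, (0,4) g=2 f=6, (1,2) g=1 f=6]; closed=[(0,2), (0,3)]

step 1: expand (0,3) (f=6, h=5) → closed; open now [(0,1) g=1 f=8, (0,4) g=2 f=6, (1,2) g=1 f=6]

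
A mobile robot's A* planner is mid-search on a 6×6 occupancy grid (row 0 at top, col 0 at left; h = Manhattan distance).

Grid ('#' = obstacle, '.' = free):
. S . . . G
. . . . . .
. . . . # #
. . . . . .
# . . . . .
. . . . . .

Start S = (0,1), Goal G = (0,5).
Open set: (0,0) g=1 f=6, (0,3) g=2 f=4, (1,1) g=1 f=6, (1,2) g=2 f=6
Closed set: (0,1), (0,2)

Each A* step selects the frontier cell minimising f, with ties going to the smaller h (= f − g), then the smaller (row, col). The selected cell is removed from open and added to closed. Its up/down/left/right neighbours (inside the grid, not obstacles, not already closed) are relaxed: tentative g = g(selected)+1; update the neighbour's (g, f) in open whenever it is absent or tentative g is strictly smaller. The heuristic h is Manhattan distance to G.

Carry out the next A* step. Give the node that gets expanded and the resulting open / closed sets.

step 1: expand (0,3) (f=4, h=2) → closed; open now [(0,0) g=1 f=6, (0,4) g=3 f=4, (1,1) g=1 f=6, (1,2) g=2 f=6, (1,3) g=3 f=6]

expanded=(0,3); open=[(0,0) g=1 f=6, (0,4) g=3 f=4, (1,1) g=1 f=6, (1,2) g=2 f=6, (1,3) g=3 f=6]; closed=[(0,1), (0,2), (0,3)]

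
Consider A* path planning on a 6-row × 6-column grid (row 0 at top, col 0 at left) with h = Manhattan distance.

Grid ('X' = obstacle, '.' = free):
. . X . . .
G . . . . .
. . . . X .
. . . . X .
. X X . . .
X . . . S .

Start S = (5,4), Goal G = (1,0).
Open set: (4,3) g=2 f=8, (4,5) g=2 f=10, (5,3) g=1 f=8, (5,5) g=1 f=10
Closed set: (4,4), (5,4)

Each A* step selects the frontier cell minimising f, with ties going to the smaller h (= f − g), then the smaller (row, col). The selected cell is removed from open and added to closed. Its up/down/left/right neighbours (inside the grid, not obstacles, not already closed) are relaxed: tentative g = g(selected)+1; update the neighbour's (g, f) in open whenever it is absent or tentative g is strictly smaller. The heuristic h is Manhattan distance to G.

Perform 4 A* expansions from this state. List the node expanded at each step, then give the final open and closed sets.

order=[(4,3) → (3,3) → (2,3) → (1,3)]; open=[(0,3) g=6 f=10, (1,2) g=6 f=8, (1,4) g=6 f=10, (2,2) g=5 f=8, (3,2) g=4 f=8, (4,5) g=2 f=10, (5,3) g=1 f=8, (5,5) g=1 f=10]; closed=[(1,3), (2,3), (3,3), (4,3), (4,4), (5,4)]

step 1: expand (4,3) (f=8, h=6) → closed; open now [(3,3) g=3 f=8, (4,5) g=2 f=10, (5,3) g=1 f=8, (5,5) g=1 f=10]
step 2: expand (3,3) (f=8, h=5) → closed; open now [(2,3) g=4 f=8, (3,2) g=4 f=8, (4,5) g=2 f=10, (5,3) g=1 f=8, (5,5) g=1 f=10]
step 3: expand (2,3) (f=8, h=4) → closed; open now [(1,3) g=5 f=8, (2,2) g=5 f=8, (3,2) g=4 f=8, (4,5) g=2 f=10, (5,3) g=1 f=8, (5,5) g=1 f=10]
step 4: expand (1,3) (f=8, h=3) → closed; open now [(0,3) g=6 f=10, (1,2) g=6 f=8, (1,4) g=6 f=10, (2,2) g=5 f=8, (3,2) g=4 f=8, (4,5) g=2 f=10, (5,3) g=1 f=8, (5,5) g=1 f=10]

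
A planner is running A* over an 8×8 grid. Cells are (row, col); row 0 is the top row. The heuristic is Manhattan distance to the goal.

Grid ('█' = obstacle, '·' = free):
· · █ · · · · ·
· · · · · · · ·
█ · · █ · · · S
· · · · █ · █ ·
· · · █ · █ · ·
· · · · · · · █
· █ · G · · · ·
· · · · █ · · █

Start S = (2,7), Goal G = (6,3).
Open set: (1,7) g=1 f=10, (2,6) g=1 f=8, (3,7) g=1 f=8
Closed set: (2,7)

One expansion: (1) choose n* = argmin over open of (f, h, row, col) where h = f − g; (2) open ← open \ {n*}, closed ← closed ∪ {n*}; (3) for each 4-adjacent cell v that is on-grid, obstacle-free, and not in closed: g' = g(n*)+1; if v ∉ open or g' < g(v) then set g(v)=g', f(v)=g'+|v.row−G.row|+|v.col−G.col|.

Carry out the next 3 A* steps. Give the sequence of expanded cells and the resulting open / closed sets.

step 1: expand (2,6) (f=8, h=7) → closed; open now [(1,6) g=2 f=10, (1,7) g=1 f=10, (2,5) g=2 f=8, (3,7) g=1 f=8]
step 2: expand (2,5) (f=8, h=6) → closed; open now [(1,5) g=3 f=10, (1,6) g=2 f=10, (1,7) g=1 f=10, (2,4) g=3 f=8, (3,5) g=3 f=8, (3,7) g=1 f=8]
step 3: expand (2,4) (f=8, h=5) → closed; open now [(1,4) g=4 f=10, (1,5) g=3 f=10, (1,6) g=2 f=10, (1,7) g=1 f=10, (3,5) g=3 f=8, (3,7) g=1 f=8]

order=[(2,6) → (2,5) → (2,4)]; open=[(1,4) g=4 f=10, (1,5) g=3 f=10, (1,6) g=2 f=10, (1,7) g=1 f=10, (3,5) g=3 f=8, (3,7) g=1 f=8]; closed=[(2,4), (2,5), (2,6), (2,7)]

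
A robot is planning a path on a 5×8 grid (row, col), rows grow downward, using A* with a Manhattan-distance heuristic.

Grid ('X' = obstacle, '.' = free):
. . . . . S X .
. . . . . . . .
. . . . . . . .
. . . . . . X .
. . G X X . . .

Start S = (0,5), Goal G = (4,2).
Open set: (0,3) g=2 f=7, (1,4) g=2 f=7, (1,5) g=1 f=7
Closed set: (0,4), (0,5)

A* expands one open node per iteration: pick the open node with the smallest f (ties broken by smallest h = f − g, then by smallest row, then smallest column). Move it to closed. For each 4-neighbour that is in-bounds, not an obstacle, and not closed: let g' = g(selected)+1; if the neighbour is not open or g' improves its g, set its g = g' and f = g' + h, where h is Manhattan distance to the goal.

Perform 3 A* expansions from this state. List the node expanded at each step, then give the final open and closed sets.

step 1: expand (0,3) (f=7, h=5) → closed; open now [(0,2) g=3 f=7, (1,3) g=3 f=7, (1,4) g=2 f=7, (1,5) g=1 f=7]
step 2: expand (0,2) (f=7, h=4) → closed; open now [(0,1) g=4 f=9, (1,2) g=4 f=7, (1,3) g=3 f=7, (1,4) g=2 f=7, (1,5) g=1 f=7]
step 3: expand (1,2) (f=7, h=3) → closed; open now [(0,1) g=4 f=9, (1,1) g=5 f=9, (1,3) g=3 f=7, (1,4) g=2 f=7, (1,5) g=1 f=7, (2,2) g=5 f=7]

order=[(0,3) → (0,2) → (1,2)]; open=[(0,1) g=4 f=9, (1,1) g=5 f=9, (1,3) g=3 f=7, (1,4) g=2 f=7, (1,5) g=1 f=7, (2,2) g=5 f=7]; closed=[(0,2), (0,3), (0,4), (0,5), (1,2)]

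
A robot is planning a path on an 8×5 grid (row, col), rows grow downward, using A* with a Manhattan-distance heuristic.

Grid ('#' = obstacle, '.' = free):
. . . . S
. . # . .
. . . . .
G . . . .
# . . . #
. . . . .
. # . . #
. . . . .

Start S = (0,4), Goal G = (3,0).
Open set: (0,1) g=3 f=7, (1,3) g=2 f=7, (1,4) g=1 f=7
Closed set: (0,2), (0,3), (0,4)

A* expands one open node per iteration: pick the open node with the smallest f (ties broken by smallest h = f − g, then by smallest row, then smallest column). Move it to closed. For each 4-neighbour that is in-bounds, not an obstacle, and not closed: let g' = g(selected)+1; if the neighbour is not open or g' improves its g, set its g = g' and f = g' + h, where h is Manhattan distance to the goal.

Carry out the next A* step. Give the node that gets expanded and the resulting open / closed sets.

expanded=(0,1); open=[(0,0) g=4 f=7, (1,1) g=4 f=7, (1,3) g=2 f=7, (1,4) g=1 f=7]; closed=[(0,1), (0,2), (0,3), (0,4)]

step 1: expand (0,1) (f=7, h=4) → closed; open now [(0,0) g=4 f=7, (1,1) g=4 f=7, (1,3) g=2 f=7, (1,4) g=1 f=7]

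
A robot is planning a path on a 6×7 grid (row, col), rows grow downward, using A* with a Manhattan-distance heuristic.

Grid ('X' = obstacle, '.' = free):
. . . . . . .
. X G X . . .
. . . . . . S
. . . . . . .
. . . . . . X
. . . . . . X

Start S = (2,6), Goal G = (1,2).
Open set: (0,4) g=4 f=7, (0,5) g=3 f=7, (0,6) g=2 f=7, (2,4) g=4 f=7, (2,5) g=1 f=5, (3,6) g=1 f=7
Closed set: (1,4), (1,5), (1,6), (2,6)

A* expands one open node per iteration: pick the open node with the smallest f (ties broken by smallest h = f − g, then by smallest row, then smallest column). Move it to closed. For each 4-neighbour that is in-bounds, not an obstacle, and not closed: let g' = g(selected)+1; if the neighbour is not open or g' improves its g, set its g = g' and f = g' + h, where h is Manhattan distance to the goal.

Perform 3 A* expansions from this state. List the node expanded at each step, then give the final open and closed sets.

step 1: expand (2,5) (f=5, h=4) → closed; open now [(0,4) g=4 f=7, (0,5) g=3 f=7, (0,6) g=2 f=7, (2,4) g=2 f=5, (3,5) g=2 f=7, (3,6) g=1 f=7]
step 2: expand (2,4) (f=5, h=3) → closed; open now [(0,4) g=4 f=7, (0,5) g=3 f=7, (0,6) g=2 f=7, (2,3) g=3 f=5, (3,4) g=3 f=7, (3,5) g=2 f=7, (3,6) g=1 f=7]
step 3: expand (2,3) (f=5, h=2) → closed; open now [(0,4) g=4 f=7, (0,5) g=3 f=7, (0,6) g=2 f=7, (2,2) g=4 f=5, (3,3) g=4 f=7, (3,4) g=3 f=7, (3,5) g=2 f=7, (3,6) g=1 f=7]

order=[(2,5) → (2,4) → (2,3)]; open=[(0,4) g=4 f=7, (0,5) g=3 f=7, (0,6) g=2 f=7, (2,2) g=4 f=5, (3,3) g=4 f=7, (3,4) g=3 f=7, (3,5) g=2 f=7, (3,6) g=1 f=7]; closed=[(1,4), (1,5), (1,6), (2,3), (2,4), (2,5), (2,6)]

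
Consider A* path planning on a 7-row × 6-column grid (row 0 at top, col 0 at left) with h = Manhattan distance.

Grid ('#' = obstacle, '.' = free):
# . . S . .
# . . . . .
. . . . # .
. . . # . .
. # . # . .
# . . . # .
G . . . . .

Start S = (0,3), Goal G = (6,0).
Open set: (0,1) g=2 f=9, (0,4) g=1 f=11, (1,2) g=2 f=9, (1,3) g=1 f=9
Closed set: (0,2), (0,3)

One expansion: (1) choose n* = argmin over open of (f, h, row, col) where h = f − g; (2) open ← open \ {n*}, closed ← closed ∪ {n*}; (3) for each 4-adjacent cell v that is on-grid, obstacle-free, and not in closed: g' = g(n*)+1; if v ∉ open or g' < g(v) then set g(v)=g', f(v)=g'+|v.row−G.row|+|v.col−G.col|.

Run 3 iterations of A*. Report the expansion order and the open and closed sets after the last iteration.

order=[(0,1) → (1,1) → (2,1)]; open=[(0,4) g=1 f=11, (1,2) g=2 f=9, (1,3) g=1 f=9, (2,0) g=5 f=9, (2,2) g=5 f=11, (3,1) g=5 f=9]; closed=[(0,1), (0,2), (0,3), (1,1), (2,1)]

step 1: expand (0,1) (f=9, h=7) → closed; open now [(0,4) g=1 f=11, (1,1) g=3 f=9, (1,2) g=2 f=9, (1,3) g=1 f=9]
step 2: expand (1,1) (f=9, h=6) → closed; open now [(0,4) g=1 f=11, (1,2) g=2 f=9, (1,3) g=1 f=9, (2,1) g=4 f=9]
step 3: expand (2,1) (f=9, h=5) → closed; open now [(0,4) g=1 f=11, (1,2) g=2 f=9, (1,3) g=1 f=9, (2,0) g=5 f=9, (2,2) g=5 f=11, (3,1) g=5 f=9]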